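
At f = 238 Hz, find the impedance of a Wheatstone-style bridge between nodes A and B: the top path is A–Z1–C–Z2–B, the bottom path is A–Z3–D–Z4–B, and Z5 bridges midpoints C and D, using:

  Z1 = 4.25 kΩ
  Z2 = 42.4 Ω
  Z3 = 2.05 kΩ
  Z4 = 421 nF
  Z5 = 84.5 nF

Step 1 — Angular frequency: ω = 2π·f = 2π·238 = 1495 rad/s.
Step 2 — Component impedances:
  Z1: Z = R = 4250 Ω
  Z2: Z = R = 42.4 Ω
  Z3: Z = R = 2050 Ω
  Z4: Z = 1/(jωC) = -j/(ω·C) = 0 - j1588 Ω
  Z5: Z = 1/(jωC) = -j/(ω·C) = 0 - j7914 Ω
Step 3 — Bridge requires nodal analysis (the Z5 bridge couples midpoints C and D, so the two paths cannot be reduced to a simple series/parallel combination). Setting node B to ground and injecting 1 A at node A, the 3-node admittance system at A, C, D solves to V_A = Z_AB = 1512 - j581.1 Ω = 1620∠-21.0° Ω.

Z = 1512 - j581.1 Ω = 1620∠-21.0° Ω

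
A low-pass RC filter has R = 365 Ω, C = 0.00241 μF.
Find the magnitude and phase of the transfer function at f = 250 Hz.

Step 1 — Angular frequency: ω = 2π·250 = 1571 rad/s.
Step 2 — Transfer function: H(jω) = 1/(1 + jωRC).
Step 3 — Denominator: 1 + jωRC = 1 + j·1571·365·2.41e-09 = 1 + j0.001382.
Step 4 — H = 1 - j0.001382.
Step 5 — Magnitude: |H| = 1 (-0.0 dB); phase: φ = -0.1°.

|H| = 1 (-0.0 dB), φ = -0.1°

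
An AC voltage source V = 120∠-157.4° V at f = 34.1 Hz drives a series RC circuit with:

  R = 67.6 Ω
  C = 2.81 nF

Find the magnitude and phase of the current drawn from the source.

Step 1 — Angular frequency: ω = 2π·f = 2π·34.1 = 214.3 rad/s.
Step 2 — Component impedances:
  R: Z = R = 67.6 Ω
  C: Z = 1/(jωC) = -j/(ω·C) = 0 - j1.661e+06 Ω
Step 3 — Series combination: Z_total = R + C = 67.6 - j1.661e+06 Ω = 1.661e+06∠-90.0° Ω.
Step 4 — Source phasor: V = 120∠-157.4° V = -110.8 - j46.12 V.
Step 5 — Ohm's law: I = V / Z_total = (-110.8 - j46.12) / (67.6 - j1.661e+06) = 2.776e-05 - j6.67e-05 A.
Step 6 — Convert to polar: |I| = 7.225e-05 A, ∠I = -67.4°.

I = 7.225e-05∠-67.4° A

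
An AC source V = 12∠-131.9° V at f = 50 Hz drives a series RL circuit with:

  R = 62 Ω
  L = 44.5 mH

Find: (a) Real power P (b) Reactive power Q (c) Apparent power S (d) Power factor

Step 1 — Angular frequency: ω = 2π·f = 2π·50 = 314.2 rad/s.
Step 2 — Component impedances:
  R: Z = R = 62 Ω
  L: Z = jωL = j·314.2·0.0445 = 0 + j13.98 Ω
Step 3 — Series combination: Z_total = R + L = 62 + j13.98 Ω = 63.56∠12.7° Ω.
Step 4 — Source phasor: V = 12∠-131.9° V = -8.014 - j8.932 V.
Step 5 — Current: I = V / Z = -0.1539 - j0.1094 A = 0.1888∠-144.6° A.
Step 6 — Complex power: S = V·I* = 2.21 + j0.4984 VA.
Step 7 — Real power: P = Re(S) = 2.21 W.
Step 8 — Reactive power: Q = Im(S) = 0.4984 VAR.
Step 9 — Apparent power: |S| = 2.266 VA.
Step 10 — Power factor: PF = P/|S| = 0.9755 (lagging).

(a) P = 2.21 W  (b) Q = 0.4984 VAR  (c) S = 2.266 VA  (d) PF = 0.9755 (lagging)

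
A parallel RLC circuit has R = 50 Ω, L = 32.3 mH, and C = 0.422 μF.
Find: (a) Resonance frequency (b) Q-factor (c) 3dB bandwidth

Step 1 — Resonance: ω₀ = 1/√(LC) = 1/√(0.0323·4.22e-07) = 8565 rad/s.
Step 2 — f₀ = ω₀/(2π) = 1363 Hz.
Step 3 — Parallel Q: Q = R/(ω₀L) = 50/(8565·0.0323) = 0.1807.
Step 4 — Bandwidth: Δω = ω₀/Q = 4.739e+04 rad/s; BW = Δω/(2π) = 7543 Hz.

(a) f₀ = 1363 Hz  (b) Q = 0.1807  (c) BW = 7543 Hz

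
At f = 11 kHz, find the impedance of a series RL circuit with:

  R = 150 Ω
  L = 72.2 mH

Step 1 — Angular frequency: ω = 2π·f = 2π·1.1e+04 = 6.912e+04 rad/s.
Step 2 — Component impedances:
  R: Z = R = 150 Ω
  L: Z = jωL = j·6.912e+04·0.0722 = 0 + j4990 Ω
Step 3 — Series combination: Z_total = R + L = 150 + j4990 Ω = 4992∠88.3° Ω.

Z = 150 + j4990 Ω = 4992∠88.3° Ω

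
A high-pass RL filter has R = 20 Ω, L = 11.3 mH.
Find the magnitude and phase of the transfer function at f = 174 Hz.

Step 1 — Angular frequency: ω = 2π·174 = 1093 rad/s.
Step 2 — Transfer function: H(jω) = jωL/(R + jωL).
Step 3 — Numerator jωL = j·12.35; denominator R + jωL = 20 + j12.35.
Step 4 — H = 0.2762 + j0.4471.
Step 5 — Magnitude: |H| = 0.5255 (-5.6 dB); phase: φ = 58.3°.

|H| = 0.5255 (-5.6 dB), φ = 58.3°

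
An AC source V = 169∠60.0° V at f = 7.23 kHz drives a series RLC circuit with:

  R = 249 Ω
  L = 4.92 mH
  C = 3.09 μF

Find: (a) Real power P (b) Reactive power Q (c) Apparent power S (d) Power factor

Step 1 — Angular frequency: ω = 2π·f = 2π·7230 = 4.543e+04 rad/s.
Step 2 — Component impedances:
  R: Z = R = 249 Ω
  L: Z = jωL = j·4.543e+04·0.00492 = 0 + j223.5 Ω
  C: Z = 1/(jωC) = -j/(ω·C) = 0 - j7.124 Ω
Step 3 — Series combination: Z_total = R + L + C = 249 + j216.4 Ω = 329.9∠41.0° Ω.
Step 4 — Source phasor: V = 169∠60.0° V = 84.5 + j146.4 V.
Step 5 — Current: I = V / Z = 0.4844 + j0.1669 A = 0.5123∠19.0° A.
Step 6 — Complex power: S = V·I* = 65.35 + j56.79 VA.
Step 7 — Real power: P = Re(S) = 65.35 W.
Step 8 — Reactive power: Q = Im(S) = 56.79 VAR.
Step 9 — Apparent power: |S| = 86.58 VA.
Step 10 — Power factor: PF = P/|S| = 0.7548 (lagging).

(a) P = 65.35 W  (b) Q = 56.79 VAR  (c) S = 86.58 VA  (d) PF = 0.7548 (lagging)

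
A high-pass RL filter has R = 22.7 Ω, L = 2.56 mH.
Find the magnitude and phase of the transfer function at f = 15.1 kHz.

Step 1 — Angular frequency: ω = 2π·1.51e+04 = 9.488e+04 rad/s.
Step 2 — Transfer function: H(jω) = jωL/(R + jωL).
Step 3 — Numerator jωL = j·242.9; denominator R + jωL = 22.7 + j242.9.
Step 4 — H = 0.9913 + j0.09265.
Step 5 — Magnitude: |H| = 0.9957 (-0.0 dB); phase: φ = 5.3°.

|H| = 0.9957 (-0.0 dB), φ = 5.3°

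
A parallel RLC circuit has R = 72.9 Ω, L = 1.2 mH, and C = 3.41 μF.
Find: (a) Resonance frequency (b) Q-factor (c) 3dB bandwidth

Step 1 — Resonance: ω₀ = 1/√(LC) = 1/√(0.0012·3.41e-06) = 1.563e+04 rad/s.
Step 2 — f₀ = ω₀/(2π) = 2488 Hz.
Step 3 — Parallel Q: Q = R/(ω₀L) = 72.9/(1.563e+04·0.0012) = 3.886.
Step 4 — Bandwidth: Δω = ω₀/Q = 4023 rad/s; BW = Δω/(2π) = 640.2 Hz.

(a) f₀ = 2488 Hz  (b) Q = 3.886  (c) BW = 640.2 Hz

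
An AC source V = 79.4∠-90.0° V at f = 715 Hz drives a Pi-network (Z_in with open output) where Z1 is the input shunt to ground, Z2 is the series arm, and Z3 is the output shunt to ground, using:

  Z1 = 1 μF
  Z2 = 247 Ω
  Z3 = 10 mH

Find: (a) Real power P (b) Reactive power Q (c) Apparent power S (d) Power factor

Step 1 — Angular frequency: ω = 2π·f = 2π·715 = 4492 rad/s.
Step 2 — Component impedances:
  Z1: Z = 1/(jωC) = -j/(ω·C) = 0 - j222.6 Ω
  Z2: Z = R = 247 Ω
  Z3: Z = jωL = j·4492·0.01 = 0 + j44.92 Ω
Step 3 — With open output, the series arm Z2 and the output shunt Z3 appear in series to ground: Z2 + Z3 = 247 + j44.92 Ω.
Step 4 — Parallel with input shunt Z1: Z_in = Z1 || (Z2 + Z3) = 132.2 - j127.5 Ω = 183.7∠-44.0° Ω.
Step 5 — Source phasor: V = 79.4∠-90.0° V = 0 - j79.4 V.
Step 6 — Current: I = V / Z = 0.3001 - j0.3112 A = 0.4323∠-46.0° A.
Step 7 — Complex power: S = V·I* = 24.71 - j23.83 VA.
Step 8 — Real power: P = Re(S) = 24.71 W.
Step 9 — Reactive power: Q = Im(S) = -23.83 VAR.
Step 10 — Apparent power: |S| = 34.33 VA.
Step 11 — Power factor: PF = P/|S| = 0.7198 (leading).

(a) P = 24.71 W  (b) Q = -23.83 VAR  (c) S = 34.33 VA  (d) PF = 0.7198 (leading)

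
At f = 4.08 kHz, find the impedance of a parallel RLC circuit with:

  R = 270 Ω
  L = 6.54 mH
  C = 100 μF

Step 1 — Angular frequency: ω = 2π·f = 2π·4080 = 2.564e+04 rad/s.
Step 2 — Component impedances:
  R: Z = R = 270 Ω
  L: Z = jωL = j·2.564e+04·0.00654 = 0 + j167.7 Ω
  C: Z = 1/(jωC) = -j/(ω·C) = 0 - j0.3901 Ω
Step 3 — Parallel combination: 1/Z_total = 1/R + 1/L + 1/C; Z_total = 0.0005662 - j0.391 Ω = 0.391∠-89.9° Ω.

Z = 0.0005662 - j0.391 Ω = 0.391∠-89.9° Ω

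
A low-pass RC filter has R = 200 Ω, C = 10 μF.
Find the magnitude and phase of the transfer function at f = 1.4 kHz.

Step 1 — Angular frequency: ω = 2π·1400 = 8796 rad/s.
Step 2 — Transfer function: H(jω) = 1/(1 + jωRC).
Step 3 — Denominator: 1 + jωRC = 1 + j·8796·200·1e-05 = 1 + j17.59.
Step 4 — H = 0.00322 - j0.05666.
Step 5 — Magnitude: |H| = 0.05675 (-24.9 dB); phase: φ = -86.7°.

|H| = 0.05675 (-24.9 dB), φ = -86.7°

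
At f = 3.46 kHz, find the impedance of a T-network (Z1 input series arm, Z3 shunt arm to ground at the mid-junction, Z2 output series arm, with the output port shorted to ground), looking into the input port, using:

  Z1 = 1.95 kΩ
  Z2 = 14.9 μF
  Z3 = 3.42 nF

Step 1 — Angular frequency: ω = 2π·f = 2π·3460 = 2.174e+04 rad/s.
Step 2 — Component impedances:
  Z1: Z = R = 1950 Ω
  Z2: Z = 1/(jωC) = -j/(ω·C) = 0 - j3.087 Ω
  Z3: Z = 1/(jωC) = -j/(ω·C) = 0 - j1.345e+04 Ω
Step 3 — With the output port shorted to ground, the output series arm Z2 runs from the junction to ground; the shunt arm Z3 also runs from the junction to ground. They appear in parallel: Z3 || Z2 = 0 - j3.086 Ω.
Step 4 — Series with input arm Z1: Z_in = Z1 + (Z3 || Z2) = 1950 - j3.086 Ω = 1950∠-0.1° Ω.

Z = 1950 - j3.086 Ω = 1950∠-0.1° Ω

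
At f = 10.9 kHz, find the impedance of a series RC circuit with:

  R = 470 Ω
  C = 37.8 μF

Step 1 — Angular frequency: ω = 2π·f = 2π·1.09e+04 = 6.849e+04 rad/s.
Step 2 — Component impedances:
  R: Z = R = 470 Ω
  C: Z = 1/(jωC) = -j/(ω·C) = 0 - j0.3863 Ω
Step 3 — Series combination: Z_total = R + C = 470 - j0.3863 Ω = 470∠-0.0° Ω.

Z = 470 - j0.3863 Ω = 470∠-0.0° Ω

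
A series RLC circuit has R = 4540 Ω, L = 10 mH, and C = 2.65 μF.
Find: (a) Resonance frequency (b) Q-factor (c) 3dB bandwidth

Step 1 — Resonance condition Im(Z)=0 gives ω₀ = 1/√(LC).
Step 2 — ω₀ = 1/√(0.01·2.65e-06) = 6143 rad/s.
Step 3 — f₀ = ω₀/(2π) = 977.7 Hz.
Step 4 — Series Q: Q = ω₀L/R = 6143·0.01/4540 = 0.01353.
Step 5 — 3dB bandwidth: Δω = ω₀/Q = 4.54e+05 rad/s; BW = Δω/(2π) = 7.226e+04 Hz.

(a) f₀ = 977.7 Hz  (b) Q = 0.01353  (c) BW = 7.226e+04 Hz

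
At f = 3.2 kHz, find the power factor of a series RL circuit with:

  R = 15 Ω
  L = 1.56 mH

Step 1 — Angular frequency: ω = 2π·f = 2π·3200 = 2.011e+04 rad/s.
Step 2 — Component impedances:
  R: Z = R = 15 Ω
  L: Z = jωL = j·2.011e+04·0.00156 = 0 + j31.37 Ω
Step 3 — Series combination: Z_total = R + L = 15 + j31.37 Ω = 34.77∠64.4° Ω.
Step 4 — Power factor: PF = cos(φ) = Re(Z)/|Z| = 15/34.77 = 0.4314.
Step 5 — Type: Im(Z) = 31.37 ⇒ lagging (phase φ = 64.4°).

PF = 0.4314 (lagging, φ = 64.4°)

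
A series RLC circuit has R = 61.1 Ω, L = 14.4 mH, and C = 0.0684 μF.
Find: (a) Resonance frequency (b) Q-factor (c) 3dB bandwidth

Step 1 — Resonance: ω₀ = 1/√(LC) = 1/√(0.0144·6.84e-08) = 3.186e+04 rad/s.
Step 2 — f₀ = ω₀/(2π) = 5071 Hz.
Step 3 — Series Q: Q = ω₀L/R = 3.186e+04·0.0144/61.1 = 7.51.
Step 4 — Bandwidth: Δω = ω₀/Q = 4243 rad/s; BW = Δω/(2π) = 675.3 Hz.

(a) f₀ = 5071 Hz  (b) Q = 7.51  (c) BW = 675.3 Hz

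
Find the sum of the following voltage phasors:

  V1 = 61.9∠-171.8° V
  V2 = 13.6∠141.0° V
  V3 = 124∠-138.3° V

Step 1 — Convert each phasor to rectangular form:
  V1 = 61.9·(cos(-171.8°) + j·sin(-171.8°)) = -61.27 - j8.829 V
  V2 = 13.6·(cos(141.0°) + j·sin(141.0°)) = -10.57 + j8.559 V
  V3 = 124·(cos(-138.3°) + j·sin(-138.3°)) = -92.58 - j82.49 V
Step 2 — Sum components: V_total = -164.4 - j82.76 V.
Step 3 — Convert to polar: |V_total| = 184.1 V, ∠V_total = -153.3°.

V_total = 184.1∠-153.3° V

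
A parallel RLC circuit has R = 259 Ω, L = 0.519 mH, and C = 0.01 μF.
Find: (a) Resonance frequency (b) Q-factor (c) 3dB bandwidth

Step 1 — Resonance: ω₀ = 1/√(LC) = 1/√(0.000519·1e-08) = 4.39e+05 rad/s.
Step 2 — f₀ = ω₀/(2π) = 6.986e+04 Hz.
Step 3 — Parallel Q: Q = R/(ω₀L) = 259/(4.39e+05·0.000519) = 1.137.
Step 4 — Bandwidth: Δω = ω₀/Q = 3.861e+05 rad/s; BW = Δω/(2π) = 6.145e+04 Hz.

(a) f₀ = 6.986e+04 Hz  (b) Q = 1.137  (c) BW = 6.145e+04 Hz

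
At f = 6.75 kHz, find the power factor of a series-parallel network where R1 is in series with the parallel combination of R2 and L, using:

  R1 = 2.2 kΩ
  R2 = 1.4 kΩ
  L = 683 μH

Step 1 — Angular frequency: ω = 2π·f = 2π·6750 = 4.241e+04 rad/s.
Step 2 — Component impedances:
  R1: Z = R = 2200 Ω
  R2: Z = R = 1400 Ω
  L: Z = jωL = j·4.241e+04·0.000683 = 0 + j28.97 Ω
Step 3 — Parallel branch: R2 || L = 1/(1/R2 + 1/L) = 0.5991 + j28.95 Ω.
Step 4 — Series with R1: Z_total = R1 + (R2 || L) = 2201 + j28.95 Ω = 2201∠0.8° Ω.
Step 5 — Power factor: PF = cos(φ) = Re(Z)/|Z| = 2200.6/2200.8 = 0.9999.
Step 6 — Type: Im(Z) = 28.95 ⇒ lagging (phase φ = 0.8°).

PF = 0.9999 (lagging, φ = 0.8°)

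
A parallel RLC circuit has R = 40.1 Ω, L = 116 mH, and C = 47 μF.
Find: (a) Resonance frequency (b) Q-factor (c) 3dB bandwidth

Step 1 — Resonance: ω₀ = 1/√(LC) = 1/√(0.116·4.7e-05) = 428.3 rad/s.
Step 2 — f₀ = ω₀/(2π) = 68.16 Hz.
Step 3 — Parallel Q: Q = R/(ω₀L) = 40.1/(428.3·0.116) = 0.8072.
Step 4 — Bandwidth: Δω = ω₀/Q = 530.6 rad/s; BW = Δω/(2π) = 84.45 Hz.

(a) f₀ = 68.16 Hz  (b) Q = 0.8072  (c) BW = 84.45 Hz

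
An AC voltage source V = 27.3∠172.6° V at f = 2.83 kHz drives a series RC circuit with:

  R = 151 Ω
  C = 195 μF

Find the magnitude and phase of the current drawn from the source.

Step 1 — Angular frequency: ω = 2π·f = 2π·2830 = 1.778e+04 rad/s.
Step 2 — Component impedances:
  R: Z = R = 151 Ω
  C: Z = 1/(jωC) = -j/(ω·C) = 0 - j0.2884 Ω
Step 3 — Series combination: Z_total = R + C = 151 - j0.2884 Ω = 151∠-0.1° Ω.
Step 4 — Source phasor: V = 27.3∠172.6° V = -27.07 + j3.516 V.
Step 5 — Ohm's law: I = V / Z_total = (-27.07 + j3.516) / (151 - j0.2884) = -0.1793 + j0.02294 A.
Step 6 — Convert to polar: |I| = 0.1808 A, ∠I = 172.7°.

I = 0.1808∠172.7° A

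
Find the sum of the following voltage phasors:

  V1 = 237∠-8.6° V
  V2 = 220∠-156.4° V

Step 1 — Convert each phasor to rectangular form:
  V1 = 237·(cos(-8.6°) + j·sin(-8.6°)) = 234.3 - j35.44 V
  V2 = 220·(cos(-156.4°) + j·sin(-156.4°)) = -201.6 - j88.08 V
Step 2 — Sum components: V_total = 32.74 - j123.5 V.
Step 3 — Convert to polar: |V_total| = 127.8 V, ∠V_total = -75.2°.

V_total = 127.8∠-75.2° V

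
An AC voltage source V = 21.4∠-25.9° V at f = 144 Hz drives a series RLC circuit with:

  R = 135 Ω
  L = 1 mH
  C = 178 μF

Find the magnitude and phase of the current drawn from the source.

Step 1 — Angular frequency: ω = 2π·f = 2π·144 = 904.8 rad/s.
Step 2 — Component impedances:
  R: Z = R = 135 Ω
  L: Z = jωL = j·904.8·0.001 = 0 + j0.9048 Ω
  C: Z = 1/(jωC) = -j/(ω·C) = 0 - j6.209 Ω
Step 3 — Series combination: Z_total = R + L + C = 135 - j5.304 Ω = 135.1∠-2.3° Ω.
Step 4 — Source phasor: V = 21.4∠-25.9° V = 19.25 - j9.348 V.
Step 5 — Ohm's law: I = V / Z_total = (19.25 - j9.348) / (135 - j5.304) = 0.1451 - j0.06354 A.
Step 6 — Convert to polar: |I| = 0.1584 A, ∠I = -23.6°.

I = 0.1584∠-23.6° A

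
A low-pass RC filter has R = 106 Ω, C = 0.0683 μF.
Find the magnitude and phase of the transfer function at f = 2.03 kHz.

Step 1 — Angular frequency: ω = 2π·2030 = 1.275e+04 rad/s.
Step 2 — Transfer function: H(jω) = 1/(1 + jωRC).
Step 3 — Denominator: 1 + jωRC = 1 + j·1.275e+04·106·6.83e-08 = 1 + j0.09234.
Step 4 — H = 0.9915 - j0.09156.
Step 5 — Magnitude: |H| = 0.9958 (-0.0 dB); phase: φ = -5.3°.

|H| = 0.9958 (-0.0 dB), φ = -5.3°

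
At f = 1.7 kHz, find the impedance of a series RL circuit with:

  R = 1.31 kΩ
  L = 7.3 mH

Step 1 — Angular frequency: ω = 2π·f = 2π·1700 = 1.068e+04 rad/s.
Step 2 — Component impedances:
  R: Z = R = 1310 Ω
  L: Z = jωL = j·1.068e+04·0.0073 = 0 + j77.97 Ω
Step 3 — Series combination: Z_total = R + L = 1310 + j77.97 Ω = 1312∠3.4° Ω.

Z = 1310 + j77.97 Ω = 1312∠3.4° Ω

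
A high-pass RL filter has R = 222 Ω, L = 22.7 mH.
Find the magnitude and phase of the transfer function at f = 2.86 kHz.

Step 1 — Angular frequency: ω = 2π·2860 = 1.797e+04 rad/s.
Step 2 — Transfer function: H(jω) = jωL/(R + jωL).
Step 3 — Numerator jωL = j·407.9; denominator R + jωL = 222 + j407.9.
Step 4 — H = 0.7715 + j0.4199.
Step 5 — Magnitude: |H| = 0.8783 (-1.1 dB); phase: φ = 28.6°.

|H| = 0.8783 (-1.1 dB), φ = 28.6°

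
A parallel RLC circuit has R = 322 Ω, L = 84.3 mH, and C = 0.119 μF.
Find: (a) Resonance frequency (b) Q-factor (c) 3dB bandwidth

Step 1 — Resonance: ω₀ = 1/√(LC) = 1/√(0.0843·1.19e-07) = 9984 rad/s.
Step 2 — f₀ = ω₀/(2π) = 1589 Hz.
Step 3 — Parallel Q: Q = R/(ω₀L) = 322/(9984·0.0843) = 0.3826.
Step 4 — Bandwidth: Δω = ω₀/Q = 2.61e+04 rad/s; BW = Δω/(2π) = 4154 Hz.

(a) f₀ = 1589 Hz  (b) Q = 0.3826  (c) BW = 4154 Hz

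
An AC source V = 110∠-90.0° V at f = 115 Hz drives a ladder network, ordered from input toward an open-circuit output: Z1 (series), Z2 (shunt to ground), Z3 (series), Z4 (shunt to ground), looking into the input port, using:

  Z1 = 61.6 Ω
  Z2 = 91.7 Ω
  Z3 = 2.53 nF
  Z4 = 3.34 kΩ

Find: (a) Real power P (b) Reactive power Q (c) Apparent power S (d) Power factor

Step 1 — Angular frequency: ω = 2π·f = 2π·115 = 722.6 rad/s.
Step 2 — Component impedances:
  Z1: Z = R = 61.6 Ω
  Z2: Z = R = 91.7 Ω
  Z3: Z = 1/(jωC) = -j/(ω·C) = 0 - j5.47e+05 Ω
  Z4: Z = R = 3340 Ω
Step 3 — Ladder network (open output): work backward from the far end, alternating series and parallel combinations. Z_in = 153.3 - j0.01537 Ω = 153.3∠-0.0° Ω.
Step 4 — Source phasor: V = 110∠-90.0° V = 0 - j110 V.
Step 5 — Current: I = V / Z = 7.195e-05 - j0.7175 A = 0.7175∠-90.0° A.
Step 6 — Complex power: S = V·I* = 78.93 - j0.007914 VA.
Step 7 — Real power: P = Re(S) = 78.93 W.
Step 8 — Reactive power: Q = Im(S) = -0.007914 VAR.
Step 9 — Apparent power: |S| = 78.93 VA.
Step 10 — Power factor: PF = P/|S| = 1 (leading).

(a) P = 78.93 W  (b) Q = -0.007914 VAR  (c) S = 78.93 VA  (d) PF = 1 (leading)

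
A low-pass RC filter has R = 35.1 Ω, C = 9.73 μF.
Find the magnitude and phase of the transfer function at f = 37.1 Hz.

Step 1 — Angular frequency: ω = 2π·37.1 = 233.1 rad/s.
Step 2 — Transfer function: H(jω) = 1/(1 + jωRC).
Step 3 — Denominator: 1 + jωRC = 1 + j·233.1·35.1·9.73e-06 = 1 + j0.07961.
Step 4 — H = 0.9937 - j0.07911.
Step 5 — Magnitude: |H| = 0.9968 (-0.0 dB); phase: φ = -4.6°.

|H| = 0.9968 (-0.0 dB), φ = -4.6°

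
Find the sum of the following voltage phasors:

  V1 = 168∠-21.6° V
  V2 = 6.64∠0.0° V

Step 1 — Convert each phasor to rectangular form:
  V1 = 168·(cos(-21.6°) + j·sin(-21.6°)) = 156.2 - j61.84 V
  V2 = 6.64·(cos(0.0°) + j·sin(0.0°)) = 6.64 V
Step 2 — Sum components: V_total = 162.8 - j61.84 V.
Step 3 — Convert to polar: |V_total| = 174.2 V, ∠V_total = -20.8°.

V_total = 174.2∠-20.8° V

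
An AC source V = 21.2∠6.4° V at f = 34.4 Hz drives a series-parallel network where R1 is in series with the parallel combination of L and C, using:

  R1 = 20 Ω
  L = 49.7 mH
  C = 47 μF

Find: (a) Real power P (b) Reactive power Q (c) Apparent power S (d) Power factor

Step 1 — Angular frequency: ω = 2π·f = 2π·34.4 = 216.1 rad/s.
Step 2 — Component impedances:
  R1: Z = R = 20 Ω
  L: Z = jωL = j·216.1·0.0497 = 0 + j10.74 Ω
  C: Z = 1/(jωC) = -j/(ω·C) = 0 - j98.44 Ω
Step 3 — Parallel branch: L || C = 1/(1/L + 1/C) = 0 + j12.06 Ω.
Step 4 — Series with R1: Z_total = R1 + (L || C) = 20 + j12.06 Ω = 23.35∠31.1° Ω.
Step 5 — Source phasor: V = 21.2∠6.4° V = 21.07 + j2.363 V.
Step 6 — Current: I = V / Z = 0.8248 - j0.3791 A = 0.9078∠-24.7° A.
Step 7 — Complex power: S = V·I* = 16.48 + j9.937 VA.
Step 8 — Real power: P = Re(S) = 16.48 W.
Step 9 — Reactive power: Q = Im(S) = 9.937 VAR.
Step 10 — Apparent power: |S| = 19.24 VA.
Step 11 — Power factor: PF = P/|S| = 0.8564 (lagging).

(a) P = 16.48 W  (b) Q = 9.937 VAR  (c) S = 19.24 VA  (d) PF = 0.8564 (lagging)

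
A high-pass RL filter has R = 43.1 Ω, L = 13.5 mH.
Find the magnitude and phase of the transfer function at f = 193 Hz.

Step 1 — Angular frequency: ω = 2π·193 = 1213 rad/s.
Step 2 — Transfer function: H(jω) = jωL/(R + jωL).
Step 3 — Numerator jωL = j·16.37; denominator R + jωL = 43.1 + j16.37.
Step 4 — H = 0.1261 + j0.3319.
Step 5 — Magnitude: |H| = 0.3551 (-9.0 dB); phase: φ = 69.2°.

|H| = 0.3551 (-9.0 dB), φ = 69.2°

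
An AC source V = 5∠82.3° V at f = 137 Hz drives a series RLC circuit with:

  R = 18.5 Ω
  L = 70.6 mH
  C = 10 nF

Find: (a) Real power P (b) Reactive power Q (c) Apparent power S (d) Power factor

Step 1 — Angular frequency: ω = 2π·f = 2π·137 = 860.8 rad/s.
Step 2 — Component impedances:
  R: Z = R = 18.5 Ω
  L: Z = jωL = j·860.8·0.0706 = 0 + j60.77 Ω
  C: Z = 1/(jωC) = -j/(ω·C) = 0 - j1.162e+05 Ω
Step 3 — Series combination: Z_total = R + L + C = 18.5 - j1.161e+05 Ω = 1.161e+05∠-90.0° Ω.
Step 4 — Source phasor: V = 5∠82.3° V = 0.6699 + j4.955 V.
Step 5 — Current: I = V / Z = -4.267e-05 + j5.777e-06 A = 4.306e-05∠172.3° A.
Step 6 — Complex power: S = V·I* = 3.431e-08 - j0.0002153 VA.
Step 7 — Real power: P = Re(S) = 3.431e-08 W.
Step 8 — Reactive power: Q = Im(S) = -0.0002153 VAR.
Step 9 — Apparent power: |S| = 0.0002153 VA.
Step 10 — Power factor: PF = P/|S| = 0.0001593 (leading).

(a) P = 3.431e-08 W  (b) Q = -0.0002153 VAR  (c) S = 0.0002153 VA  (d) PF = 0.0001593 (leading)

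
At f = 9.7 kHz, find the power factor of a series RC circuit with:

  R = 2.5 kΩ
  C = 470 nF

Step 1 — Angular frequency: ω = 2π·f = 2π·9700 = 6.095e+04 rad/s.
Step 2 — Component impedances:
  R: Z = R = 2500 Ω
  C: Z = 1/(jωC) = -j/(ω·C) = 0 - j34.91 Ω
Step 3 — Series combination: Z_total = R + C = 2500 - j34.91 Ω = 2500∠-0.8° Ω.
Step 4 — Power factor: PF = cos(φ) = Re(Z)/|Z| = 2500/2500.2 = 0.9999.
Step 5 — Type: Im(Z) = -34.91 ⇒ leading (phase φ = -0.8°).

PF = 0.9999 (leading, φ = -0.8°)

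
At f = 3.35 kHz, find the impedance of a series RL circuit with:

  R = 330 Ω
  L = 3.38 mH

Step 1 — Angular frequency: ω = 2π·f = 2π·3350 = 2.105e+04 rad/s.
Step 2 — Component impedances:
  R: Z = R = 330 Ω
  L: Z = jωL = j·2.105e+04·0.00338 = 0 + j71.14 Ω
Step 3 — Series combination: Z_total = R + L = 330 + j71.14 Ω = 337.6∠12.2° Ω.

Z = 330 + j71.14 Ω = 337.6∠12.2° Ω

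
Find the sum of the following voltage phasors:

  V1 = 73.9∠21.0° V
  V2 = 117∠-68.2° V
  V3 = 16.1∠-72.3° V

Step 1 — Convert each phasor to rectangular form:
  V1 = 73.9·(cos(21.0°) + j·sin(21.0°)) = 68.99 + j26.48 V
  V2 = 117·(cos(-68.2°) + j·sin(-68.2°)) = 43.45 - j108.6 V
  V3 = 16.1·(cos(-72.3°) + j·sin(-72.3°)) = 4.895 - j15.34 V
Step 2 — Sum components: V_total = 117.3 - j97.49 V.
Step 3 — Convert to polar: |V_total| = 152.6 V, ∠V_total = -39.7°.

V_total = 152.6∠-39.7° V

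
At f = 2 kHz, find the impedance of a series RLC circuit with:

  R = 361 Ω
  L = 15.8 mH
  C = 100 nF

Step 1 — Angular frequency: ω = 2π·f = 2π·2000 = 1.257e+04 rad/s.
Step 2 — Component impedances:
  R: Z = R = 361 Ω
  L: Z = jωL = j·1.257e+04·0.0158 = 0 + j198.5 Ω
  C: Z = 1/(jωC) = -j/(ω·C) = 0 - j795.8 Ω
Step 3 — Series combination: Z_total = R + L + C = 361 - j597.2 Ω = 697.9∠-58.8° Ω.

Z = 361 - j597.2 Ω = 697.9∠-58.8° Ω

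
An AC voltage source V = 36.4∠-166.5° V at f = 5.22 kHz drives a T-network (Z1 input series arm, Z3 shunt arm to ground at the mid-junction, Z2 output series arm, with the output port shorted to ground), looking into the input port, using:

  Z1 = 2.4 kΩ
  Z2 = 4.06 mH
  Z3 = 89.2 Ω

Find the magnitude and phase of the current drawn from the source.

Step 1 — Angular frequency: ω = 2π·f = 2π·5220 = 3.28e+04 rad/s.
Step 2 — Component impedances:
  Z1: Z = R = 2400 Ω
  Z2: Z = jωL = j·3.28e+04·0.00406 = 0 + j133.2 Ω
  Z3: Z = R = 89.2 Ω
Step 3 — With the output port shorted to ground, the output series arm Z2 runs from the junction to ground; the shunt arm Z3 also runs from the junction to ground. They appear in parallel: Z3 || Z2 = 61.57 + j41.24 Ω.
Step 4 — Series with input arm Z1: Z_in = Z1 + (Z3 || Z2) = 2462 + j41.24 Ω = 2462∠1.0° Ω.
Step 5 — Source phasor: V = 36.4∠-166.5° V = -35.39 - j8.497 V.
Step 6 — Ohm's law: I = V / Z_total = (-35.39 - j8.497) / (2462 + j41.24) = -0.01443 - j0.00321 A.
Step 7 — Convert to polar: |I| = 0.01479 A, ∠I = -167.5°.

I = 0.01479∠-167.5° A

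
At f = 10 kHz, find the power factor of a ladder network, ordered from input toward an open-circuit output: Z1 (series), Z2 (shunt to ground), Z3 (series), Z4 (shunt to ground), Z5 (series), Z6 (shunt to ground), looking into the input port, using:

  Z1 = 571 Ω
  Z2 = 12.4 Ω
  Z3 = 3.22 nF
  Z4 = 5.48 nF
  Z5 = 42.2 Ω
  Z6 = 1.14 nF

Step 1 — Angular frequency: ω = 2π·f = 2π·1e+04 = 6.283e+04 rad/s.
Step 2 — Component impedances:
  Z1: Z = R = 571 Ω
  Z2: Z = R = 12.4 Ω
  Z3: Z = 1/(jωC) = -j/(ω·C) = 0 - j4943 Ω
  Z4: Z = 1/(jωC) = -j/(ω·C) = 0 - j2904 Ω
  Z5: Z = R = 42.2 Ω
  Z6: Z = 1/(jωC) = -j/(ω·C) = 0 - j1.396e+04 Ω
Step 3 — Ladder network (open output): work backward from the far end, alternating series and parallel combinations. Z_in = 583.4 - j0.02093 Ω = 583.4∠-0.0° Ω.
Step 4 — Power factor: PF = cos(φ) = Re(Z)/|Z| = 583.4/583.4 = 1.
Step 5 — Type: Im(Z) = -0.02093 ⇒ leading (phase φ = -0.0°).

PF = 1 (leading, φ = -0.0°)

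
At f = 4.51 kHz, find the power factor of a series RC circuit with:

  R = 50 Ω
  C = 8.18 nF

Step 1 — Angular frequency: ω = 2π·f = 2π·4510 = 2.834e+04 rad/s.
Step 2 — Component impedances:
  R: Z = R = 50 Ω
  C: Z = 1/(jωC) = -j/(ω·C) = 0 - j4314 Ω
Step 3 — Series combination: Z_total = R + C = 50 - j4314 Ω = 4314∠-89.3° Ω.
Step 4 — Power factor: PF = cos(φ) = Re(Z)/|Z| = 50/4314 = 0.01159.
Step 5 — Type: Im(Z) = -4314 ⇒ leading (phase φ = -89.3°).

PF = 0.01159 (leading, φ = -89.3°)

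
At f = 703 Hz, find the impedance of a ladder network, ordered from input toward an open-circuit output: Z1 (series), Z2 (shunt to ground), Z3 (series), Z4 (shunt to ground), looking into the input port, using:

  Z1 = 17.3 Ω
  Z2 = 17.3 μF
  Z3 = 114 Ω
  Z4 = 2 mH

Step 1 — Angular frequency: ω = 2π·f = 2π·703 = 4417 rad/s.
Step 2 — Component impedances:
  Z1: Z = R = 17.3 Ω
  Z2: Z = 1/(jωC) = -j/(ω·C) = 0 - j13.09 Ω
  Z3: Z = R = 114 Ω
  Z4: Z = jωL = j·4417·0.002 = 0 + j8.834 Ω
Step 3 — Ladder network (open output): work backward from the far end, alternating series and parallel combinations. Z_in = 18.8 - j13.03 Ω = 22.87∠-34.7° Ω.

Z = 18.8 - j13.03 Ω = 22.87∠-34.7° Ω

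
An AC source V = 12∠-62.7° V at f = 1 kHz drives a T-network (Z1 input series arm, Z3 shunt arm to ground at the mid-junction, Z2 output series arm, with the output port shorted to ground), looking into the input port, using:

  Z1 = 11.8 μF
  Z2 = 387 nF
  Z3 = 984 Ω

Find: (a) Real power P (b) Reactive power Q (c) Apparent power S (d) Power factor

Step 1 — Angular frequency: ω = 2π·f = 2π·1000 = 6283 rad/s.
Step 2 — Component impedances:
  Z1: Z = 1/(jωC) = -j/(ω·C) = 0 - j13.49 Ω
  Z2: Z = 1/(jωC) = -j/(ω·C) = 0 - j411.3 Ω
  Z3: Z = R = 984 Ω
Step 3 — With the output port shorted to ground, the output series arm Z2 runs from the junction to ground; the shunt arm Z3 also runs from the junction to ground. They appear in parallel: Z3 || Z2 = 146.3 - j350.1 Ω.
Step 4 — Series with input arm Z1: Z_in = Z1 + (Z3 || Z2) = 146.3 - j363.6 Ω = 391.9∠-68.1° Ω.
Step 5 — Source phasor: V = 12∠-62.7° V = 5.504 - j10.66 V.
Step 6 — Current: I = V / Z = 0.03048 + j0.00287 A = 0.03062∠5.4° A.
Step 7 — Complex power: S = V·I* = 0.1372 - j0.3409 VA.
Step 8 — Real power: P = Re(S) = 0.1372 W.
Step 9 — Reactive power: Q = Im(S) = -0.3409 VAR.
Step 10 — Apparent power: |S| = 0.3674 VA.
Step 11 — Power factor: PF = P/|S| = 0.3733 (leading).

(a) P = 0.1372 W  (b) Q = -0.3409 VAR  (c) S = 0.3674 VA  (d) PF = 0.3733 (leading)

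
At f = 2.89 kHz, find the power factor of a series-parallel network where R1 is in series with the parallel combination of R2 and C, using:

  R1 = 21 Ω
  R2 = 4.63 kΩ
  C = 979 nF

Step 1 — Angular frequency: ω = 2π·f = 2π·2890 = 1.816e+04 rad/s.
Step 2 — Component impedances:
  R1: Z = R = 21 Ω
  R2: Z = R = 4630 Ω
  C: Z = 1/(jωC) = -j/(ω·C) = 0 - j56.25 Ω
Step 3 — Parallel branch: R2 || C = 1/(1/R2 + 1/C) = 0.6833 - j56.24 Ω.
Step 4 — Series with R1: Z_total = R1 + (R2 || C) = 21.68 - j56.24 Ω = 60.28∠-68.9° Ω.
Step 5 — Power factor: PF = cos(φ) = Re(Z)/|Z| = 21.68/60.28 = 0.3597.
Step 6 — Type: Im(Z) = -56.24 ⇒ leading (phase φ = -68.9°).

PF = 0.3597 (leading, φ = -68.9°)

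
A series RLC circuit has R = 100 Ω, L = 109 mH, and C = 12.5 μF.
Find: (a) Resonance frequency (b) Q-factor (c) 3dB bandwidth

Step 1 — Resonance: ω₀ = 1/√(LC) = 1/√(0.109·1.25e-05) = 856.7 rad/s.
Step 2 — f₀ = ω₀/(2π) = 136.3 Hz.
Step 3 — Series Q: Q = ω₀L/R = 856.7·0.109/100 = 0.9338.
Step 4 — Bandwidth: Δω = ω₀/Q = 917.4 rad/s; BW = Δω/(2π) = 146 Hz.

(a) f₀ = 136.3 Hz  (b) Q = 0.9338  (c) BW = 146 Hz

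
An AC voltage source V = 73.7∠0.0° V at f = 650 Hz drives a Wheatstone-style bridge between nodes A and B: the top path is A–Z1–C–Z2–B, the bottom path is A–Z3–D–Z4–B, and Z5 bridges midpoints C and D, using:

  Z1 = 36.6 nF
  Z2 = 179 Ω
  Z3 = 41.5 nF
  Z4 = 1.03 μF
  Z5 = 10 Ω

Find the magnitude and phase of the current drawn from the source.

Step 1 — Angular frequency: ω = 2π·f = 2π·650 = 4084 rad/s.
Step 2 — Component impedances:
  Z1: Z = 1/(jωC) = -j/(ω·C) = 0 - j6690 Ω
  Z2: Z = R = 179 Ω
  Z3: Z = 1/(jωC) = -j/(ω·C) = 0 - j5900 Ω
  Z4: Z = 1/(jωC) = -j/(ω·C) = 0 - j237.7 Ω
  Z5: Z = R = 10 Ω
Step 3 — Bridge requires nodal analysis (the Z5 bridge couples midpoints C and D, so the two paths cannot be reduced to a simple series/parallel combination). Setting node B to ground and injecting 1 A at node A, the 3-node admittance system at A, C, D solves to V_A = Z_AB = 112.2 - j3223 Ω = 3225∠-88.0° Ω.
Step 4 — Source phasor: V = 73.7∠0.0° V = 73.7 V.
Step 5 — Ohm's law: I = V / Z_total = (73.7) / (112.2 - j3223) = 0.0007953 + j0.02284 A.
Step 6 — Convert to polar: |I| = 0.02286 A, ∠I = 88.0°.

I = 0.02286∠88.0° A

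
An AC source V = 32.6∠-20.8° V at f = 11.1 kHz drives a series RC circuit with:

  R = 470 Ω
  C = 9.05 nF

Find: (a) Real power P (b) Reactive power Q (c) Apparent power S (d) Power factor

Step 1 — Angular frequency: ω = 2π·f = 2π·1.11e+04 = 6.974e+04 rad/s.
Step 2 — Component impedances:
  R: Z = R = 470 Ω
  C: Z = 1/(jωC) = -j/(ω·C) = 0 - j1584 Ω
Step 3 — Series combination: Z_total = R + C = 470 - j1584 Ω = 1653∠-73.5° Ω.
Step 4 — Source phasor: V = 32.6∠-20.8° V = 30.48 - j11.58 V.
Step 5 — Current: I = V / Z = 0.01196 + j0.01569 A = 0.01973∠52.7° A.
Step 6 — Complex power: S = V·I* = 0.1829 - j0.6165 VA.
Step 7 — Real power: P = Re(S) = 0.1829 W.
Step 8 — Reactive power: Q = Im(S) = -0.6165 VAR.
Step 9 — Apparent power: |S| = 0.6431 VA.
Step 10 — Power factor: PF = P/|S| = 0.2844 (leading).

(a) P = 0.1829 W  (b) Q = -0.6165 VAR  (c) S = 0.6431 VA  (d) PF = 0.2844 (leading)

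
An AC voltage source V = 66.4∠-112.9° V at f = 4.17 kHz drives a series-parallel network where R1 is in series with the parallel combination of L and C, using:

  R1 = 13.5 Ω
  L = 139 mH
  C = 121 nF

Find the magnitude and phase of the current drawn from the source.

Step 1 — Angular frequency: ω = 2π·f = 2π·4170 = 2.62e+04 rad/s.
Step 2 — Component impedances:
  R1: Z = R = 13.5 Ω
  L: Z = jωL = j·2.62e+04·0.139 = 0 + j3642 Ω
  C: Z = 1/(jωC) = -j/(ω·C) = 0 - j315.4 Ω
Step 3 — Parallel branch: L || C = 1/(1/L + 1/C) = 0 - j345.3 Ω.
Step 4 — Series with R1: Z_total = R1 + (L || C) = 13.5 - j345.3 Ω = 345.6∠-87.8° Ω.
Step 5 — Source phasor: V = 66.4∠-112.9° V = -25.84 - j61.17 V.
Step 6 — Ohm's law: I = V / Z_total = (-25.84 - j61.17) / (13.5 - j345.3) = 0.1739 - j0.08162 A.
Step 7 — Convert to polar: |I| = 0.1921 A, ∠I = -25.1°.

I = 0.1921∠-25.1° A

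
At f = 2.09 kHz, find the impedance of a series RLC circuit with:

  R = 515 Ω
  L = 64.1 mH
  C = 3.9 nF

Step 1 — Angular frequency: ω = 2π·f = 2π·2090 = 1.313e+04 rad/s.
Step 2 — Component impedances:
  R: Z = R = 515 Ω
  L: Z = jωL = j·1.313e+04·0.0641 = 0 + j841.8 Ω
  C: Z = 1/(jωC) = -j/(ω·C) = 0 - j1.953e+04 Ω
Step 3 — Series combination: Z_total = R + L + C = 515 - j1.868e+04 Ω = 1.869e+04∠-88.4° Ω.

Z = 515 - j1.868e+04 Ω = 1.869e+04∠-88.4° Ω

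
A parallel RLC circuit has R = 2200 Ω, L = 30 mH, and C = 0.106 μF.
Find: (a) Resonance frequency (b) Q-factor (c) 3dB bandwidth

Step 1 — Resonance: ω₀ = 1/√(LC) = 1/√(0.03·1.06e-07) = 1.773e+04 rad/s.
Step 2 — f₀ = ω₀/(2π) = 2822 Hz.
Step 3 — Parallel Q: Q = R/(ω₀L) = 2200/(1.773e+04·0.03) = 4.135.
Step 4 — Bandwidth: Δω = ω₀/Q = 4288 rad/s; BW = Δω/(2π) = 682.5 Hz.

(a) f₀ = 2822 Hz  (b) Q = 4.135  (c) BW = 682.5 Hz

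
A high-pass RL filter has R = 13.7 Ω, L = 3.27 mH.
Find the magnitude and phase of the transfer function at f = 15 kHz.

Step 1 — Angular frequency: ω = 2π·1.5e+04 = 9.425e+04 rad/s.
Step 2 — Transfer function: H(jω) = jωL/(R + jωL).
Step 3 — Numerator jωL = j·308.2; denominator R + jωL = 13.7 + j308.2.
Step 4 — H = 0.998 + j0.04437.
Step 5 — Magnitude: |H| = 0.999 (-0.0 dB); phase: φ = 2.5°.

|H| = 0.999 (-0.0 dB), φ = 2.5°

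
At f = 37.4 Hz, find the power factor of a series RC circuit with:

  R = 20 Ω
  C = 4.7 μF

Step 1 — Angular frequency: ω = 2π·f = 2π·37.4 = 235 rad/s.
Step 2 — Component impedances:
  R: Z = R = 20 Ω
  C: Z = 1/(jωC) = -j/(ω·C) = 0 - j905.4 Ω
Step 3 — Series combination: Z_total = R + C = 20 - j905.4 Ω = 905.6∠-88.7° Ω.
Step 4 — Power factor: PF = cos(φ) = Re(Z)/|Z| = 20/905.6 = 0.02208.
Step 5 — Type: Im(Z) = -905.4 ⇒ leading (phase φ = -88.7°).

PF = 0.02208 (leading, φ = -88.7°)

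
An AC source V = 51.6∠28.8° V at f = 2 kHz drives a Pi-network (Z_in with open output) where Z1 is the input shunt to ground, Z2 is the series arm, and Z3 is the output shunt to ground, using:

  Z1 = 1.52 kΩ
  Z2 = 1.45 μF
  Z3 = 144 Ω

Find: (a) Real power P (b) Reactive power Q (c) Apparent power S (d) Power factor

Step 1 — Angular frequency: ω = 2π·f = 2π·2000 = 1.257e+04 rad/s.
Step 2 — Component impedances:
  Z1: Z = R = 1520 Ω
  Z2: Z = 1/(jωC) = -j/(ω·C) = 0 - j54.88 Ω
  Z3: Z = R = 144 Ω
Step 3 — With open output, the series arm Z2 and the output shunt Z3 appear in series to ground: Z2 + Z3 = 144 - j54.88 Ω.
Step 4 — Parallel with input shunt Z1: Z_in = Z1 || (Z2 + Z3) = 133 - j45.74 Ω = 140.7∠-19.0° Ω.
Step 5 — Source phasor: V = 51.6∠28.8° V = 45.22 + j24.86 V.
Step 6 — Current: I = V / Z = 0.2465 + j0.2716 A = 0.3668∠47.8° A.
Step 7 — Complex power: S = V·I* = 17.9 - j6.153 VA.
Step 8 — Real power: P = Re(S) = 17.9 W.
Step 9 — Reactive power: Q = Im(S) = -6.153 VAR.
Step 10 — Apparent power: |S| = 18.92 VA.
Step 11 — Power factor: PF = P/|S| = 0.9457 (leading).

(a) P = 17.9 W  (b) Q = -6.153 VAR  (c) S = 18.92 VA  (d) PF = 0.9457 (leading)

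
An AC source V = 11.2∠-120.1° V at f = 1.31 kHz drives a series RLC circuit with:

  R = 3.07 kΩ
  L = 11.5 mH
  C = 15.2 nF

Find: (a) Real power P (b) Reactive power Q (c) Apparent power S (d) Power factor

Step 1 — Angular frequency: ω = 2π·f = 2π·1310 = 8231 rad/s.
Step 2 — Component impedances:
  R: Z = R = 3070 Ω
  L: Z = jωL = j·8231·0.0115 = 0 + j94.66 Ω
  C: Z = 1/(jωC) = -j/(ω·C) = 0 - j7993 Ω
Step 3 — Series combination: Z_total = R + L + C = 3070 - j7898 Ω = 8474∠-68.8° Ω.
Step 4 — Source phasor: V = 11.2∠-120.1° V = -5.617 - j9.69 V.
Step 5 — Current: I = V / Z = 0.0008257 - j0.001032 A = 0.001322∠-51.3° A.
Step 6 — Complex power: S = V·I* = 0.005363 - j0.0138 VA.
Step 7 — Real power: P = Re(S) = 0.005363 W.
Step 8 — Reactive power: Q = Im(S) = -0.0138 VAR.
Step 9 — Apparent power: |S| = 0.0148 VA.
Step 10 — Power factor: PF = P/|S| = 0.3623 (leading).

(a) P = 0.005363 W  (b) Q = -0.0138 VAR  (c) S = 0.0148 VA  (d) PF = 0.3623 (leading)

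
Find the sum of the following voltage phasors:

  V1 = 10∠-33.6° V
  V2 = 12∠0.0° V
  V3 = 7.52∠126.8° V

Step 1 — Convert each phasor to rectangular form:
  V1 = 10·(cos(-33.6°) + j·sin(-33.6°)) = 8.329 - j5.534 V
  V2 = 12·(cos(0.0°) + j·sin(0.0°)) = 12 V
  V3 = 7.52·(cos(126.8°) + j·sin(126.8°)) = -4.505 + j6.021 V
Step 2 — Sum components: V_total = 15.82 + j0.4876 V.
Step 3 — Convert to polar: |V_total| = 15.83 V, ∠V_total = 1.8°.

V_total = 15.83∠1.8° V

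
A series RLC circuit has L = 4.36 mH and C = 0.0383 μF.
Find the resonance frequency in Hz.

Step 1 — Resonance condition Im(Z)=0 gives ω₀ = 1/√(LC).
Step 2 — ω₀ = 1/√(0.00436·3.83e-08) = 7.739e+04 rad/s.
Step 3 — f₀ = ω₀/(2π) = 1.232e+04 Hz.

f₀ = 1.232e+04 Hz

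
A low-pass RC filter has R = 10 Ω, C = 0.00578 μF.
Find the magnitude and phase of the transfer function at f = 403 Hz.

Step 1 — Angular frequency: ω = 2π·403 = 2532 rad/s.
Step 2 — Transfer function: H(jω) = 1/(1 + jωRC).
Step 3 — Denominator: 1 + jωRC = 1 + j·2532·10·5.78e-09 = 1 + j0.0001464.
Step 4 — H = 1 - j0.0001464.
Step 5 — Magnitude: |H| = 1 (-0.0 dB); phase: φ = -0.0°.

|H| = 1 (-0.0 dB), φ = -0.0°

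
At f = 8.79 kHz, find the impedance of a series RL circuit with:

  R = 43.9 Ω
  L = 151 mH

Step 1 — Angular frequency: ω = 2π·f = 2π·8790 = 5.523e+04 rad/s.
Step 2 — Component impedances:
  R: Z = R = 43.9 Ω
  L: Z = jωL = j·5.523e+04·0.151 = 0 + j8340 Ω
Step 3 — Series combination: Z_total = R + L = 43.9 + j8340 Ω = 8340∠89.7° Ω.

Z = 43.9 + j8340 Ω = 8340∠89.7° Ω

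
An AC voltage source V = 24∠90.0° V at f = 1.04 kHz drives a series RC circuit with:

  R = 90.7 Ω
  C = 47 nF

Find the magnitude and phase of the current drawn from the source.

Step 1 — Angular frequency: ω = 2π·f = 2π·1040 = 6535 rad/s.
Step 2 — Component impedances:
  R: Z = R = 90.7 Ω
  C: Z = 1/(jωC) = -j/(ω·C) = 0 - j3256 Ω
Step 3 — Series combination: Z_total = R + C = 90.7 - j3256 Ω = 3257∠-88.4° Ω.
Step 4 — Source phasor: V = 24∠90.0° V = 0 + j24 V.
Step 5 — Ohm's law: I = V / Z_total = (0 + j24) / (90.7 - j3256) = -0.007365 + j0.0002052 A.
Step 6 — Convert to polar: |I| = 0.007368 A, ∠I = 178.4°.

I = 0.007368∠178.4° A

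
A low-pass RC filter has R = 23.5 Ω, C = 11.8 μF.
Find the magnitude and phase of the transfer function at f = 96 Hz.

Step 1 — Angular frequency: ω = 2π·96 = 603.2 rad/s.
Step 2 — Transfer function: H(jω) = 1/(1 + jωRC).
Step 3 — Denominator: 1 + jωRC = 1 + j·603.2·23.5·1.18e-05 = 1 + j0.1673.
Step 4 — H = 0.9728 - j0.1627.
Step 5 — Magnitude: |H| = 0.9863 (-0.1 dB); phase: φ = -9.5°.

|H| = 0.9863 (-0.1 dB), φ = -9.5°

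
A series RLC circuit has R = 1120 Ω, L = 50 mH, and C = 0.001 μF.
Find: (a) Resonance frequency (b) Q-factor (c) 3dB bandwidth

Step 1 — Resonance condition Im(Z)=0 gives ω₀ = 1/√(LC).
Step 2 — ω₀ = 1/√(0.05·1e-09) = 1.414e+05 rad/s.
Step 3 — f₀ = ω₀/(2π) = 2.251e+04 Hz.
Step 4 — Series Q: Q = ω₀L/R = 1.414e+05·0.05/1120 = 6.313.
Step 5 — 3dB bandwidth: Δω = ω₀/Q = 2.24e+04 rad/s; BW = Δω/(2π) = 3565 Hz.

(a) f₀ = 2.251e+04 Hz  (b) Q = 6.313  (c) BW = 3565 Hz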